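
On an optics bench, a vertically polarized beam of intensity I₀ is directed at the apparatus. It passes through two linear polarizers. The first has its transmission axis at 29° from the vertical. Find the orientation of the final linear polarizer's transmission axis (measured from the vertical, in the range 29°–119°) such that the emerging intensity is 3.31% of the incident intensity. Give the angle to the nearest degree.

I₁ = I₀ cos²(29° − 0°) = I₀ cos²(29°) = 0.765 I₀.
Need I₂/I₀ = 0.0331, so cos²(θ − 29°) = 0.0331 / 0.765 = 0.04327.
θ − 29° = arccos(√0.04327) = 78.0°, giving θ ≈ 29 + 78.0 = 107.0°.

θ ≈ 107°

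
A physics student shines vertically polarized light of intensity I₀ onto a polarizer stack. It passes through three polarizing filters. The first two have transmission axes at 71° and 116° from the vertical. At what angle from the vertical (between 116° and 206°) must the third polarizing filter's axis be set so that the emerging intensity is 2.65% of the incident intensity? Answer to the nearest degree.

θ ≈ 161°

I₁ = I₀ cos²(71° − 0°) = I₀ cos²(71°) = 0.106 I₀.
I₂ = I₁ cos²(116° − 71°) = 0.106 I₀ · cos²(45°) = 0.053 I₀.
Need I₃/I₀ = 0.0265, so cos²(θ − 116°) = 0.0265 / 0.053 = 0.5.
θ − 116° = arccos(√0.5) = 45.0°, giving θ ≈ 116 + 45.0 = 161.0°.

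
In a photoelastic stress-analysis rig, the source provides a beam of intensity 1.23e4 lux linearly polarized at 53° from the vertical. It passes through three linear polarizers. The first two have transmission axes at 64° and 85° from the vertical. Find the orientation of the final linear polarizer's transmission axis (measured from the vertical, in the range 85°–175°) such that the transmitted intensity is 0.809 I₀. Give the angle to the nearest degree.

θ ≈ 96°

By Malus's law, I₁ = I₀ cos²(64° − 53°) = I₀ cos²(11°) = 0.9636 I₀.
I₂ = I₁ cos²(85° − 64°) = 0.9636 I₀ · cos²(21°) = 0.8398 I₀.
Need I₃/I₀ = 0.809, so cos²(θ − 85°) = 0.809 / 0.8398 = 0.9633.
θ − 85° = arccos(√0.9633) = 11.0°, giving θ ≈ 85 + 11.0 = 96.0°.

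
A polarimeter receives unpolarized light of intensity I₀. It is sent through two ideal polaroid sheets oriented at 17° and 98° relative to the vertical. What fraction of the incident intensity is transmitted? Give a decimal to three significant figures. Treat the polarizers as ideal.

≈ 0.0122 I₀

Unpolarized light through the first polarizer → I₁ = ½ I₀, now polarized at 17°.
I₂ = I₁ cos²(98° − 17°) = 0.5 I₀ · cos²(81°) = 0.01224 I₀.
Transmitted fraction = 0.01224.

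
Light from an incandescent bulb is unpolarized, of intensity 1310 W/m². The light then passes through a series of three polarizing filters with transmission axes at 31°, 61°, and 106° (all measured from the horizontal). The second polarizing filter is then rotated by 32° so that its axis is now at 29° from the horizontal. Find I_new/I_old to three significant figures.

I_new/I_old ≈ 0.135

Before rotation:
Unpolarized light through the first polarizer → I₁ = ½ I₀, now polarized at 31°.
I₂ = I₁ cos²(61° − 31°) = 0.5 I₀ · cos²(30°) = 0.375 I₀.
I₃ = I₂ cos²(106° − 61°) = 0.375 I₀ · cos²(45°) = 0.1875 I₀.
After rotation:
Unpolarized light through the first polarizer → I₁ = ½ I₀, now polarized at 31°.
I₂ = I₁ cos²(29° − 31°) = 0.5 I₀ · cos²(2°) = 0.4994 I₀.
I₃ = I₂ cos²(106° − 29°) = 0.4994 I₀ · cos²(77°) = 0.02527 I₀.
Ratio = 0.02527 / 0.1875 = 0.1348.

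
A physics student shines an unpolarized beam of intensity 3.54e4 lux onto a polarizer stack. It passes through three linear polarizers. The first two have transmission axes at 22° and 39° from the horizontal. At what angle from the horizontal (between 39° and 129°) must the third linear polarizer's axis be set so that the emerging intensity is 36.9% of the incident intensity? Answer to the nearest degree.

θ ≈ 65°

Unpolarized light through the first polarizer → I₁ = ½ I₀, now polarized at 22°.
I₂ = I₁ cos²(39° − 22°) = 0.5 I₀ · cos²(17°) = 0.4573 I₀.
Need I₃/I₀ = 0.369, so cos²(θ − 39°) = 0.369 / 0.4573 = 0.807.
θ − 39° = arccos(√0.807) = 26.1°, giving θ ≈ 39 + 26.1 = 65.1°.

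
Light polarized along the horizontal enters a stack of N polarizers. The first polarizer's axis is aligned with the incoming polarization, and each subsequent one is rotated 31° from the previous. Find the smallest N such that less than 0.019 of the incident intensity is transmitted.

N = 14

First polarizer is aligned with the polarization: full transmission.
Each further stage multiplies by cos²(31°) = 0.7347.
After N polarizers: T = 0.7347^(N−1). Require T < 0.019 ⇒ N−1 > ln(0.019)/ln(0.7347) = 12.86, so N−1 ≥ 13 and N = 14.
Check: N=14 gives T = 0.01818 < 0.019; N=13 gives T = 0.02475.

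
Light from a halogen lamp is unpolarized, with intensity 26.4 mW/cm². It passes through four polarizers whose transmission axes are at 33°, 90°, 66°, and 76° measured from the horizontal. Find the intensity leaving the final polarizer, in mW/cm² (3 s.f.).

Unpolarized light through the first polarizer → I₁ = 26.4 mW/cm²/2 = 13.2 mW/cm², polarized at 33°.
I₂ = I₁ · cos²(57°) = 13.2 · 0.2966 = 3.916 mW/cm².
I₃ = I₂ · cos²(24°) = 3.916 · 0.8346 = 3.268 mW/cm².
I₄ = I₃ · cos²(10°) = 3.268 · 0.9698 = 3.169 mW/cm².

I ≈ 3.17 mW/cm²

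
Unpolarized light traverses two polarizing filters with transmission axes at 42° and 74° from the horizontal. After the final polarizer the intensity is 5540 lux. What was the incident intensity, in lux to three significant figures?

Unpolarized light through the first polarizer → I₁ = ½ I₀, now polarized at 42°.
I₂ = I₁ cos²(74° − 42°) = 0.5 I₀ · cos²(32°) = 0.3596 I₀.
So 5540 lux = 0.3596 I₀, giving I₀ = 5540/0.3596 = 1.541e+04 lux.

I₀ ≈ 1.54e4 lux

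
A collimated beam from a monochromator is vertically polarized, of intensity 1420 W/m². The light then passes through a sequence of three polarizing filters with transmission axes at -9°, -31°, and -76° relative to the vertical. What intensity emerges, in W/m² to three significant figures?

I₁ = 1420 W/m² · cos²(9°) = 1385 W/m².
I₂ = I₁ · cos²(22°) = 1385 · 0.8597 = 1191 W/m².
I₃ = I₂ · cos²(45°) = 1191 · 0.5 = 595.4 W/m².

I ≈ 595 W/m²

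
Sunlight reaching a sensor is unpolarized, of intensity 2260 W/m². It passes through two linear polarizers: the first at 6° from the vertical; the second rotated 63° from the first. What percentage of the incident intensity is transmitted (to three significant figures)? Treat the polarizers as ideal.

Unpolarized light through the first polarizer → I₁ = 2260 W/m²/2 = 1130 W/m², polarized at 6°.
I₂ = I₁ · cos²(63°) = 1130 · 0.2061 = 232.9 W/m².
That is 10.31% of the incident intensity.

≈ 10.3%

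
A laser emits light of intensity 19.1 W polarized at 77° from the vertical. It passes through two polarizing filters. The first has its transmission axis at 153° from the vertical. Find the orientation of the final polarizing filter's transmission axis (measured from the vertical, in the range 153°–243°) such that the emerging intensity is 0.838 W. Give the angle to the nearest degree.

θ ≈ 183°

By Malus's law, I₁ = I₀ cos²(153° − 77°) = I₀ cos²(76°) = 0.05853 I₀.
Target fraction: 0.838 / 19.1 W = 0.04387 of I₀.
Need I₂/I₀ = 0.04387, so cos²(θ − 153°) = 0.04387 / 0.05853 = 0.7497.
θ − 153° = arccos(√0.7497) = 30.0°, giving θ ≈ 153 + 30.0 = 183.0°.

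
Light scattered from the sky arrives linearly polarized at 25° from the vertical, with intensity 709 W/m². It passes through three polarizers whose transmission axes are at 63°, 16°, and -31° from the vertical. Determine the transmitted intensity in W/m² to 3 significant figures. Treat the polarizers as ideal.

By Malus's law, I₁ = 709 W/m² · cos²(38°) = 440.3 W/m².
I₂ = I₁ · cos²(47°) = 440.3 · 0.4651 = 204.8 W/m².
I₃ = I₂ · cos²(47°) = 204.8 · 0.4651 = 95.25 W/m².

I ≈ 95.2 W/m²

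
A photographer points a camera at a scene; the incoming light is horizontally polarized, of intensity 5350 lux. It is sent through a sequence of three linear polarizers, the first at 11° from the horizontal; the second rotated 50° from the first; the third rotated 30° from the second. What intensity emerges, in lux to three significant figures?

I ≈ 1600 lux

I₁ = 5350 lux · cos²(11°) = 5155 lux.
I₂ = I₁ · cos²(50°) = 5155 · 0.4132 = 2130 lux.
I₃ = I₂ · cos²(30°) = 2130 · 0.75 = 1598 lux.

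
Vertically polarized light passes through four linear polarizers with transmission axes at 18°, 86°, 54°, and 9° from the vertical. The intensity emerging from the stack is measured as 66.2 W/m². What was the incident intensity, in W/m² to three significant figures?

I₀ ≈ 1450 W/m²

I₁ = I₀ cos²(18° − 0°) = I₀ cos²(18°) = 0.9045 I₀.
I₂ = I₁ cos²(86° − 18°) = 0.9045 I₀ · cos²(68°) = 0.1269 I₀.
I₃ = I₂ cos²(54° − 86°) = 0.1269 I₀ · cos²(32°) = 0.09129 I₀.
I₄ = I₃ cos²(9° − 54°) = 0.09129 I₀ · cos²(45°) = 0.04564 I₀.
So 66.2 W/m² = 0.04564 I₀, giving I₀ = 66.2/0.04564 = 1450 W/m².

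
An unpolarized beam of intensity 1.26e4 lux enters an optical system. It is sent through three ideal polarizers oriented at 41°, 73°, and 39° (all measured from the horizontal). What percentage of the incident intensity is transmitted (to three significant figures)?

≈ 24.7%

Unpolarized light through the first polarizer → I₁ = 1.26e4 lux/2 = 6300 lux, polarized at 41°.
I₂ = I₁ · cos²(32°) = 6300 · 0.7192 = 4531 lux.
I₃ = I₂ · cos²(34°) = 4531 · 0.6873 = 3114 lux.
That is 24.71% of the incident intensity.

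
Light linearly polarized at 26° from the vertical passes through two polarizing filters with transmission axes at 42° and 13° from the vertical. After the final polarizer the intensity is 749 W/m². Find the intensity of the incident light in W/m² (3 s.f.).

I₁ = I₀ cos²(42° − 26°) = I₀ cos²(16°) = 0.924 I₀.
I₂ = I₁ cos²(13° − 42°) = 0.924 I₀ · cos²(29°) = 0.7068 I₀.
So 749 W/m² = 0.7068 I₀, giving I₀ = 749/0.7068 = 1060 W/m².

I₀ ≈ 1060 W/m²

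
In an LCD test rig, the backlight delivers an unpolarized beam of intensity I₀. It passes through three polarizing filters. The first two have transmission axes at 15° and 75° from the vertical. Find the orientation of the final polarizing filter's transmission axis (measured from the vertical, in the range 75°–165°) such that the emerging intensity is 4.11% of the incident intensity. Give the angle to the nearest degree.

Unpolarized light through the first polarizer → I₁ = ½ I₀, now polarized at 15°.
I₂ = I₁ cos²(75° − 15°) = 0.5 I₀ · cos²(60°) = 0.125 I₀.
Need I₃/I₀ = 0.0411, so cos²(θ − 75°) = 0.0411 / 0.125 = 0.3288.
θ − 75° = arccos(√0.3288) = 55.0°, giving θ ≈ 75 + 55.0 = 130.0°.

θ ≈ 130°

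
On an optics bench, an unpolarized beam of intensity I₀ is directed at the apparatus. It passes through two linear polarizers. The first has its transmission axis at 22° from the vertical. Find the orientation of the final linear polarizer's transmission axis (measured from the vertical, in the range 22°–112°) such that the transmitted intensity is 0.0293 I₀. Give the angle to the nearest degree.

Unpolarized light through the first polarizer → I₁ = ½ I₀, now polarized at 22°.
Need I₂/I₀ = 0.0293, so cos²(θ − 22°) = 0.0293 / 0.5 = 0.0586.
θ − 22° = arccos(√0.0586) = 76.0°, giving θ ≈ 22 + 76.0 = 98.0°.

θ ≈ 98°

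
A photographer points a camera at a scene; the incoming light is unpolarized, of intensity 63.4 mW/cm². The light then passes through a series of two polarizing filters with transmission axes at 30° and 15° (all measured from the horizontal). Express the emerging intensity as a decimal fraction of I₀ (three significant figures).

Unpolarized light through the first polarizer → I₁ = 63.4 mW/cm²/2 = 31.7 mW/cm², polarized at 30°.
I₂ = I₁ · cos²(15°) = 31.7 · 0.933 = 29.58 mW/cm².
Transmitted fraction = 0.4665.

I/I₀ ≈ 0.467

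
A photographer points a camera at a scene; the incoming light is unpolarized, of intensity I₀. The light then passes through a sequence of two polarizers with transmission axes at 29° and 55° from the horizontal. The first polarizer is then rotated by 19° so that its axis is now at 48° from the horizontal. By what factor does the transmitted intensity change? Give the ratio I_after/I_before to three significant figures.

I_new/I_old ≈ 1.22

Before rotation:
Unpolarized light through the first polarizer → I₁ = ½ I₀, now polarized at 29°.
I₂ = I₁ cos²(55° − 29°) = 0.5 I₀ · cos²(26°) = 0.4039 I₀.
After rotation:
Unpolarized light through the first polarizer → I₁ = ½ I₀, now polarized at 48°.
I₂ = I₁ cos²(55° − 48°) = 0.5 I₀ · cos²(7°) = 0.4926 I₀.
Ratio = 0.4926 / 0.4039 = 1.219.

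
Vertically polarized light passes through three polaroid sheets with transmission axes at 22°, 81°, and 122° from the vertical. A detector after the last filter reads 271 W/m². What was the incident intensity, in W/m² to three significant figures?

I₁ = I₀ cos²(22° − 0°) = I₀ cos²(22°) = 0.8597 I₀.
I₂ = I₁ cos²(81° − 22°) = 0.8597 I₀ · cos²(59°) = 0.228 I₀.
I₃ = I₂ cos²(122° − 81°) = 0.228 I₀ · cos²(41°) = 0.1299 I₀.
So 271 W/m² = 0.1299 I₀, giving I₀ = 271/0.1299 = 2086 W/m².

I₀ ≈ 2090 W/m²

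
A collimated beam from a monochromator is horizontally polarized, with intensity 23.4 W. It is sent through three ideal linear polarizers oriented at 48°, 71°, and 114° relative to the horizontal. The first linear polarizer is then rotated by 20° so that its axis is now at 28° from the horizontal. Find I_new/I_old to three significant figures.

I_new/I_old ≈ 1.10

Before rotation:
I₁ = I₀ cos²(48° − 0°) = I₀ cos²(48°) = 0.4477 I₀.
I₂ = I₁ cos²(71° − 48°) = 0.4477 I₀ · cos²(23°) = 0.3794 I₀.
I₃ = I₂ cos²(114° − 71°) = 0.3794 I₀ · cos²(43°) = 0.2029 I₀.
After rotation:
I₁ = I₀ cos²(28° − 0°) = I₀ cos²(28°) = 0.7796 I₀.
I₂ = I₁ cos²(71° − 28°) = 0.7796 I₀ · cos²(43°) = 0.417 I₀.
I₃ = I₂ cos²(114° − 71°) = 0.417 I₀ · cos²(43°) = 0.223 I₀.
Ratio = 0.223 / 0.2029 = 1.099.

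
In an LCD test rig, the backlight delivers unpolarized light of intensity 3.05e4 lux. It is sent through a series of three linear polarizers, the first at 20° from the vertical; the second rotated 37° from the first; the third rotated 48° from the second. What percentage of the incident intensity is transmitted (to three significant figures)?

Unpolarized light through the first polarizer → I₁ = 3.05e4 lux/2 = 1.525e+04 lux, polarized at 20°.
I₂ = I₁ · cos²(37°) = 1.525e+04 · 0.6378 = 9727 lux.
I₃ = I₂ · cos²(48°) = 9727 · 0.4477 = 4355 lux.
That is 14.28% of the incident intensity.

≈ 14.3%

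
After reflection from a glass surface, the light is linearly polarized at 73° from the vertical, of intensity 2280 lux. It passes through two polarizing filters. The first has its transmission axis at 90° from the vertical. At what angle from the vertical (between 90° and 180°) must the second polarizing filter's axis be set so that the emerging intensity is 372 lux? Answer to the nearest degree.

By Malus's law, I₁ = I₀ cos²(90° − 73°) = I₀ cos²(17°) = 0.9145 I₀.
Target fraction: 372 / 2280 lux = 0.1632 of I₀.
Need I₂/I₀ = 0.1632, so cos²(θ − 90°) = 0.1632 / 0.9145 = 0.1784.
θ − 90° = arccos(√0.1784) = 65.0°, giving θ ≈ 90 + 65.0 = 155.0°.

θ ≈ 155°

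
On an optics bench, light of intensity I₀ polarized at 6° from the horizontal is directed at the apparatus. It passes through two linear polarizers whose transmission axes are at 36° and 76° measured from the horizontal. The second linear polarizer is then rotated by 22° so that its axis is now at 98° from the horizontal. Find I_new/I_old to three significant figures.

Before rotation:
By Malus's law, I₁ = I₀ cos²(36° − 6°) = I₀ cos²(30°) = 0.75 I₀.
I₂ = I₁ cos²(76° − 36°) = 0.75 I₀ · cos²(40°) = 0.4401 I₀.
After rotation:
I₁ = I₀ cos²(36° − 6°) = I₀ cos²(30°) = 0.75 I₀.
I₂ = I₁ cos²(98° − 36°) = 0.75 I₀ · cos²(62°) = 0.1653 I₀.
Ratio = 0.1653 / 0.4401 = 0.3756.

I_new/I_old ≈ 0.376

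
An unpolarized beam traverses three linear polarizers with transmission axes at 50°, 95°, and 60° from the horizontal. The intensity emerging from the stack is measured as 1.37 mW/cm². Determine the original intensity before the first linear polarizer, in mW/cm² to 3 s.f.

I₀ ≈ 8.17 mW/cm²

Unpolarized light through the first polarizer → I₁ = ½ I₀, now polarized at 50°.
I₂ = I₁ cos²(95° − 50°) = 0.5 I₀ · cos²(45°) = 0.25 I₀.
I₃ = I₂ cos²(60° − 95°) = 0.25 I₀ · cos²(35°) = 0.1678 I₀.
So 1.37 mW/cm² = 0.1678 I₀, giving I₀ = 1.37/0.1678 = 8.167 mW/cm².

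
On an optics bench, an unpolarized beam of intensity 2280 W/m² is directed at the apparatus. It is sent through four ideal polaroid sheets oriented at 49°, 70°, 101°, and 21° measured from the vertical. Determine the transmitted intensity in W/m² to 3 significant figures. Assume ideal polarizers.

I ≈ 22.0 W/m²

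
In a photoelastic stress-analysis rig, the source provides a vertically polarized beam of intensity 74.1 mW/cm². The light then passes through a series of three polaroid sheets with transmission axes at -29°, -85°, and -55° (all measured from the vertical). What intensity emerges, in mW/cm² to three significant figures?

I ≈ 13.3 mW/cm²

By Malus's law, I₁ = 74.1 mW/cm² · cos²(29°) = 56.68 mW/cm².
I₂ = I₁ · cos²(56°) = 56.68 · 0.3127 = 17.72 mW/cm².
I₃ = I₂ · cos²(30°) = 17.72 · 0.75 = 13.29 mW/cm².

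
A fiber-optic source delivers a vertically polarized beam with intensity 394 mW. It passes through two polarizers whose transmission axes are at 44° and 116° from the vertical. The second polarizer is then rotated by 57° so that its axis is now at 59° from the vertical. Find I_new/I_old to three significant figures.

I_new/I_old ≈ 9.77

Before rotation:
I₁ = I₀ cos²(44° − 0°) = I₀ cos²(44°) = 0.5174 I₀.
I₂ = I₁ cos²(116° − 44°) = 0.5174 I₀ · cos²(72°) = 0.04941 I₀.
After rotation:
I₁ = I₀ cos²(44° − 0°) = I₀ cos²(44°) = 0.5174 I₀.
I₂ = I₁ cos²(59° − 44°) = 0.5174 I₀ · cos²(15°) = 0.4828 I₀.
Ratio = 0.4828 / 0.04941 = 9.771.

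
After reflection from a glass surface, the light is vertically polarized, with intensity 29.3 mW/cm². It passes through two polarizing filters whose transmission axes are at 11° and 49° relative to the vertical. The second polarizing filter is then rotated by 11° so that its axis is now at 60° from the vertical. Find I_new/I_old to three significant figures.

I_new/I_old ≈ 0.693

Before rotation:
I₁ = I₀ cos²(11° − 0°) = I₀ cos²(11°) = 0.9636 I₀.
I₂ = I₁ cos²(49° − 11°) = 0.9636 I₀ · cos²(38°) = 0.5984 I₀.
After rotation:
I₁ = I₀ cos²(11° − 0°) = I₀ cos²(11°) = 0.9636 I₀.
I₂ = I₁ cos²(60° − 11°) = 0.9636 I₀ · cos²(49°) = 0.4147 I₀.
Ratio = 0.4147 / 0.5984 = 0.6931.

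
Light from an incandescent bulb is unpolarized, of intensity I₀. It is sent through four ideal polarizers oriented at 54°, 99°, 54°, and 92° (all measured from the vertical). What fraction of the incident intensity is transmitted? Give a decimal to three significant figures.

≈ 0.0776 I₀

Unpolarized light through the first polarizer → I₁ = ½ I₀, now polarized at 54°.
I₂ = I₁ cos²(99° − 54°) = 0.5 I₀ · cos²(45°) = 0.25 I₀.
I₃ = I₂ cos²(54° − 99°) = 0.25 I₀ · cos²(45°) = 0.125 I₀.
I₄ = I₃ cos²(92° − 54°) = 0.125 I₀ · cos²(38°) = 0.07762 I₀.
Transmitted fraction = 0.07762.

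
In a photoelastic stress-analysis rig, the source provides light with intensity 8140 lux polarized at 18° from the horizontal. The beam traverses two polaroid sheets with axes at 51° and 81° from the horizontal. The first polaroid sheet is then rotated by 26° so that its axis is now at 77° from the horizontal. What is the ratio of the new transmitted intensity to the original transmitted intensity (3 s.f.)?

I_new/I_old ≈ 0.500

Before rotation:
By Malus's law, I₁ = I₀ cos²(51° − 18°) = I₀ cos²(33°) = 0.7034 I₀.
I₂ = I₁ cos²(81° − 51°) = 0.7034 I₀ · cos²(30°) = 0.5275 I₀.
After rotation:
I₁ = I₀ cos²(77° − 18°) = I₀ cos²(59°) = 0.2653 I₀.
I₂ = I₁ cos²(81° − 77°) = 0.2653 I₀ · cos²(4°) = 0.264 I₀.
Ratio = 0.264 / 0.5275 = 0.5004.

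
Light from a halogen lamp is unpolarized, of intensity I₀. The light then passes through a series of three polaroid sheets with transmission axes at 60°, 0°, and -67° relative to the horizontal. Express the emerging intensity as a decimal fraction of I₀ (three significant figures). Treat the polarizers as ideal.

≈ 0.0191 I₀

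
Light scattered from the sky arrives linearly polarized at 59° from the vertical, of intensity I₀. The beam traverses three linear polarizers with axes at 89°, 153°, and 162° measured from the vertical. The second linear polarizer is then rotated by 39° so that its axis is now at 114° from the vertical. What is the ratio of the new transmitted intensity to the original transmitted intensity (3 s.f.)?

I_new/I_old ≈ 1.96

Before rotation:
I₁ = I₀ cos²(89° − 59°) = I₀ cos²(30°) = 0.75 I₀.
I₂ = I₁ cos²(153° − 89°) = 0.75 I₀ · cos²(64°) = 0.1441 I₀.
I₃ = I₂ cos²(162° − 153°) = 0.1441 I₀ · cos²(9°) = 0.1406 I₀.
After rotation:
I₁ = I₀ cos²(89° − 59°) = I₀ cos²(30°) = 0.75 I₀.
I₂ = I₁ cos²(114° − 89°) = 0.75 I₀ · cos²(25°) = 0.616 I₀.
I₃ = I₂ cos²(162° − 114°) = 0.616 I₀ · cos²(48°) = 0.2758 I₀.
Ratio = 0.2758 / 0.1406 = 1.962.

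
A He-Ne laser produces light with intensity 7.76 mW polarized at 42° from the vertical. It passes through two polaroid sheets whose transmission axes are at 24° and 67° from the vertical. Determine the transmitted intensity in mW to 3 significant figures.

I₁ = 7.76 mW · cos²(18°) = 7.019 mW.
I₂ = I₁ · cos²(43°) = 7.019 · 0.5349 = 3.754 mW.

I ≈ 3.75 mW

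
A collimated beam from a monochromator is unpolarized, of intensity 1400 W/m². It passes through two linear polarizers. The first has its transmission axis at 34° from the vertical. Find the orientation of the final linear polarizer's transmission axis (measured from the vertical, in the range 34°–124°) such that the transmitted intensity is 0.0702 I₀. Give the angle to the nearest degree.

θ ≈ 102°

Unpolarized light through the first polarizer → I₁ = ½ I₀, now polarized at 34°.
Need I₂/I₀ = 0.0702, so cos²(θ − 34°) = 0.0702 / 0.5 = 0.1404.
θ − 34° = arccos(√0.1404) = 68.0°, giving θ ≈ 34 + 68.0 = 102.0°.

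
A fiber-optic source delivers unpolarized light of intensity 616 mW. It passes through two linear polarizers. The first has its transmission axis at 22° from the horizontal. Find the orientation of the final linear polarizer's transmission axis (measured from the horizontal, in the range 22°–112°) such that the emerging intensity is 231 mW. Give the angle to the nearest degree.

θ ≈ 52°

Unpolarized light through the first polarizer → I₁ = ½ I₀, now polarized at 22°.
Target fraction: 231 / 616 mW = 0.375 of I₀.
Need I₂/I₀ = 0.375, so cos²(θ − 22°) = 0.375 / 0.5 = 0.75.
θ − 22° = arccos(√0.75) = 30.0°, giving θ ≈ 22 + 30.0 = 52.0°.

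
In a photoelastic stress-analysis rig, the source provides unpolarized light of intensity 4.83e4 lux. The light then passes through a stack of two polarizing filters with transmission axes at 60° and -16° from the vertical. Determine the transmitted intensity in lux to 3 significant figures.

Unpolarized light through the first polarizer → I₁ = 4.83e4 lux/2 = 2.415e+04 lux, polarized at 60°.
I₂ = I₁ · cos²(76°) = 2.415e+04 · 0.05853 = 1413 lux.

I ≈ 1410 lux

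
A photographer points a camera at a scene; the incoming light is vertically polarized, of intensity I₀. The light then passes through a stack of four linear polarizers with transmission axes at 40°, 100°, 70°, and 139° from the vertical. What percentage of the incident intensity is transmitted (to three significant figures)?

I₁ = I₀ cos²(40° − 0°) = I₀ cos²(40°) = 0.5868 I₀.
I₂ = I₁ cos²(100° − 40°) = 0.5868 I₀ · cos²(60°) = 0.1467 I₀.
I₃ = I₂ cos²(70° − 100°) = 0.1467 I₀ · cos²(30°) = 0.11 I₀.
I₄ = I₃ cos²(139° − 70°) = 0.11 I₀ · cos²(69°) = 0.01413 I₀.
That is 1.413% of the incident intensity.

≈ 1.41%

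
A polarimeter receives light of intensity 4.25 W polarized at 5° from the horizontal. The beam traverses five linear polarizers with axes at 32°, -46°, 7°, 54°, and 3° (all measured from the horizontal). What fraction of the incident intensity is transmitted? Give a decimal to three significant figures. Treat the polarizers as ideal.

I₁ = 4.25 W · cos²(27°) = 3.374 W.
I₂ = I₁ · cos²(78°) = 3.374 · 0.04323 = 0.1459 W.
I₃ = I₂ · cos²(53°) = 0.1459 · 0.3622 = 0.05282 W.
I₄ = I₃ · cos²(47°) = 0.05282 · 0.4651 = 0.02457 W.
I₅ = I₄ · cos²(51°) = 0.02457 · 0.396 = 0.009731 W.
Transmitted fraction = 0.00229.

I/I₀ ≈ 0.00229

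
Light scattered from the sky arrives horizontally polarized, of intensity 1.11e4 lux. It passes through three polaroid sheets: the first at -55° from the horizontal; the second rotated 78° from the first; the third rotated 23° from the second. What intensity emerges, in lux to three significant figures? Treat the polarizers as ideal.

I ≈ 134 lux

I₁ = 1.11e4 lux · cos²(55°) = 3652 lux.
I₂ = I₁ · cos²(78°) = 3652 · 0.04323 = 157.9 lux.
I₃ = I₂ · cos²(23°) = 157.9 · 0.8473 = 133.8 lux.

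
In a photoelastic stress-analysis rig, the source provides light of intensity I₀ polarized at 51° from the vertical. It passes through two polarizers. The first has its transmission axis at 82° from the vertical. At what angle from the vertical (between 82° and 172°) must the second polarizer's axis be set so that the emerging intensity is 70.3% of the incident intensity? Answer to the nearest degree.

I₁ = I₀ cos²(82° − 51°) = I₀ cos²(31°) = 0.7347 I₀.
Need I₂/I₀ = 0.703, so cos²(θ − 82°) = 0.703 / 0.7347 = 0.9568.
θ − 82° = arccos(√0.9568) = 12.0°, giving θ ≈ 82 + 12.0 = 94.0°.

θ ≈ 94°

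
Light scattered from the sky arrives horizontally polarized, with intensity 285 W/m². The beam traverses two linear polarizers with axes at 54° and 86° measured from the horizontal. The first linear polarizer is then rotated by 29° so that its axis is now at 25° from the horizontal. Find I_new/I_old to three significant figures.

Before rotation:
I₁ = I₀ cos²(54° − 0°) = I₀ cos²(54°) = 0.3455 I₀.
I₂ = I₁ cos²(86° − 54°) = 0.3455 I₀ · cos²(32°) = 0.2485 I₀.
After rotation:
I₁ = I₀ cos²(25° − 0°) = I₀ cos²(25°) = 0.8214 I₀.
I₂ = I₁ cos²(86° − 25°) = 0.8214 I₀ · cos²(61°) = 0.1931 I₀.
Ratio = 0.1931 / 0.2485 = 0.777.

I_new/I_old ≈ 0.777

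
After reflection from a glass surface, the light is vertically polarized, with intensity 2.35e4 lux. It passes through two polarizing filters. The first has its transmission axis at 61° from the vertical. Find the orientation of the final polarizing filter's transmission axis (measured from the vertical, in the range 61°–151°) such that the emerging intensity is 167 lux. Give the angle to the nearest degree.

I₁ = I₀ cos²(61° − 0°) = I₀ cos²(61°) = 0.235 I₀.
Target fraction: 167 / 2.35e4 lux = 0.007106 of I₀.
Need I₂/I₀ = 0.007106, so cos²(θ − 61°) = 0.007106 / 0.235 = 0.03023.
θ − 61° = arccos(√0.03023) = 80.0°, giving θ ≈ 61 + 80.0 = 141.0°.

θ ≈ 141°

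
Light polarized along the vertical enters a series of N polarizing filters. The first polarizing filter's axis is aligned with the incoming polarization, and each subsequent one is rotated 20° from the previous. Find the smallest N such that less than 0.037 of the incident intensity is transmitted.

First polarizer is aligned with the polarization: full transmission.
Each further stage multiplies by cos²(20°) = 0.883.
After N polarizers: T = 0.883^(N−1). Require T < 0.037 ⇒ N−1 > ln(0.037)/ln(0.883) = 26.50, so N−1 ≥ 27 and N = 28.
Check: N=28 gives T = 0.03477 < 0.037; N=27 gives T = 0.03938.

N = 28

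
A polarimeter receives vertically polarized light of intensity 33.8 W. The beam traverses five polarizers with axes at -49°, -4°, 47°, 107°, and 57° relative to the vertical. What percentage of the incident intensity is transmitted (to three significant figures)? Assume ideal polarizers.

By Malus's law, I₁ = 33.8 W · cos²(49°) = 14.55 W.
I₂ = I₁ · cos²(45°) = 14.55 · 0.5 = 7.274 W.
I₃ = I₂ · cos²(51°) = 7.274 · 0.396 = 2.881 W.
I₄ = I₃ · cos²(60°) = 2.881 · 0.25 = 0.7202 W.
I₅ = I₄ · cos²(50°) = 0.7202 · 0.4132 = 0.2976 W.
That is 0.8804% of the incident intensity.

≈ 0.880%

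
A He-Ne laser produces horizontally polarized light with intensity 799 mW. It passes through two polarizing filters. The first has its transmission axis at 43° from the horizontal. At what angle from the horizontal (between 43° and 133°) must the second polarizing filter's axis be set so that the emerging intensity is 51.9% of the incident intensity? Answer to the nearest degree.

By Malus's law, I₁ = I₀ cos²(43° − 0°) = I₀ cos²(43°) = 0.5349 I₀.
Need I₂/I₀ = 0.519, so cos²(θ − 43°) = 0.519 / 0.5349 = 0.9703.
θ − 43° = arccos(√0.9703) = 9.9°, giving θ ≈ 43 + 9.9 = 52.9°.

θ ≈ 53°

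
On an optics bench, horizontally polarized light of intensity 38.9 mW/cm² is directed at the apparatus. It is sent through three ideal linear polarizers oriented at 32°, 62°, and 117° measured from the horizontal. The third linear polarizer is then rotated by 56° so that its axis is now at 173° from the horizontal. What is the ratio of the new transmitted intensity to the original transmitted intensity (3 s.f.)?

I_new/I_old ≈ 0.390

Before rotation:
By Malus's law, I₁ = I₀ cos²(32° − 0°) = I₀ cos²(32°) = 0.7192 I₀.
I₂ = I₁ cos²(62° − 32°) = 0.7192 I₀ · cos²(30°) = 0.5394 I₀.
I₃ = I₂ cos²(117° − 62°) = 0.5394 I₀ · cos²(55°) = 0.1775 I₀.
After rotation:
I₁ = I₀ cos²(32° − 0°) = I₀ cos²(32°) = 0.7192 I₀.
I₂ = I₁ cos²(62° − 32°) = 0.7192 I₀ · cos²(30°) = 0.5394 I₀.
Angle between axes 2 and 3: 69°. I₃ = 0.5394 I₀ · cos²(69°) = 0.06927 I₀.
Ratio = 0.06927 / 0.1775 = 0.3904.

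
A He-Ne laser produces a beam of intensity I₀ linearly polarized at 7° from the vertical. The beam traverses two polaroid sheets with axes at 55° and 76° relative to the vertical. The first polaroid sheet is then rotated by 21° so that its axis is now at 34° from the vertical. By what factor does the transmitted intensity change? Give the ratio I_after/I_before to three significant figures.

Before rotation:
By Malus's law, I₁ = I₀ cos²(55° − 7°) = I₀ cos²(48°) = 0.4477 I₀.
I₂ = I₁ cos²(76° − 55°) = 0.4477 I₀ · cos²(21°) = 0.3902 I₀.
After rotation:
I₁ = I₀ cos²(34° − 7°) = I₀ cos²(27°) = 0.7939 I₀.
I₂ = I₁ cos²(76° − 34°) = 0.7939 I₀ · cos²(42°) = 0.4384 I₀.
Ratio = 0.4384 / 0.3902 = 1.124.

I_new/I_old ≈ 1.12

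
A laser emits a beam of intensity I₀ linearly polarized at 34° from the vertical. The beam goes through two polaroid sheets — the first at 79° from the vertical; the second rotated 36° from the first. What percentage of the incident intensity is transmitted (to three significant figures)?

By Malus's law, I₁ = I₀ cos²(79° − 34°) = I₀ cos²(45°) = 0.5 I₀.
I₂ = I₁ cos²(36°) = 0.5 · 0.6545 I₀ = 0.3273 I₀.
That is 32.73% of the incident intensity.

≈ 32.7%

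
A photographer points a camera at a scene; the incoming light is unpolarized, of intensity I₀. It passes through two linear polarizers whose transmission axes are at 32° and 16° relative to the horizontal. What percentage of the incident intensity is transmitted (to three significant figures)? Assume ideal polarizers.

Unpolarized light through the first polarizer → I₁ = ½ I₀, now polarized at 32°.
I₂ = I₁ cos²(16° − 32°) = 0.5 I₀ · cos²(16°) = 0.462 I₀.
That is 46.2% of the incident intensity.

≈ 46.2%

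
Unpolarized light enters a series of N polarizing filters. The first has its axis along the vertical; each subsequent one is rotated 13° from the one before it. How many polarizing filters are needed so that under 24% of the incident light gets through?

First polarizer halves the unpolarized light: factor 1/2.
Each further stage multiplies by cos²(13°) = 0.9494.
After N polarizers: T = 0.5·0.9494^(N−1). Require T < 0.24 ⇒ N−1 > ln(0.24/0.5)/ln(0.9494) = 14.13, so N−1 ≥ 15 and N = 16.
Check: N=16 gives T = 0.2294 < 0.24; N=15 gives T = 0.2417.

N = 16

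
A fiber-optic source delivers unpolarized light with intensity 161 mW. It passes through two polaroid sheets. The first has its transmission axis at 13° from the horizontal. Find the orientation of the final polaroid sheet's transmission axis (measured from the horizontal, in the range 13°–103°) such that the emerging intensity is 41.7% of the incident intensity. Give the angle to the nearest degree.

θ ≈ 37°

Unpolarized light through the first polarizer → I₁ = ½ I₀, now polarized at 13°.
Need I₂/I₀ = 0.417, so cos²(θ − 13°) = 0.417 / 0.5 = 0.834.
θ − 13° = arccos(√0.834) = 24.0°, giving θ ≈ 13 + 24.0 = 37.0°.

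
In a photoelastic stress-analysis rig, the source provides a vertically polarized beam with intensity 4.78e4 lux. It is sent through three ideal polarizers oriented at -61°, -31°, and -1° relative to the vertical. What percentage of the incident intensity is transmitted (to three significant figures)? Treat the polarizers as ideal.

≈ 13.2%

I₁ = 4.78e4 lux · cos²(61°) = 1.123e+04 lux.
I₂ = I₁ · cos²(30°) = 1.123e+04 · 0.75 = 8426 lux.
I₃ = I₂ · cos²(30°) = 8426 · 0.75 = 6320 lux.
That is 13.22% of the incident intensity.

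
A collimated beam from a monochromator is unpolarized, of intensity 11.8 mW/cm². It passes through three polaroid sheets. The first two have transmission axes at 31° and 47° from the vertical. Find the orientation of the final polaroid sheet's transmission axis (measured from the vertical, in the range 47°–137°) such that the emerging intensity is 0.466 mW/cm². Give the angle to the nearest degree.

θ ≈ 120°

Unpolarized light through the first polarizer → I₁ = ½ I₀, now polarized at 31°.
I₂ = I₁ cos²(47° − 31°) = 0.5 I₀ · cos²(16°) = 0.462 I₀.
Target fraction: 0.466 / 11.8 mW/cm² = 0.03949 of I₀.
Need I₃/I₀ = 0.03949, so cos²(θ − 47°) = 0.03949 / 0.462 = 0.08548.
θ − 47° = arccos(√0.08548) = 73.0°, giving θ ≈ 47 + 73.0 = 120.0°.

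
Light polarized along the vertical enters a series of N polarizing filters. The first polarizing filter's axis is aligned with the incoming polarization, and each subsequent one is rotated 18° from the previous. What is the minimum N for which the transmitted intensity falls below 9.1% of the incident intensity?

N = 25

First polarizer is aligned with the polarization: full transmission.
Each further stage multiplies by cos²(18°) = 0.9045.
After N polarizers: T = 0.9045^(N−1). Require T < 0.091 ⇒ N−1 > ln(0.091)/ln(0.9045) = 23.88, so N−1 ≥ 24 and N = 25.
Check: N=25 gives T = 0.08993 < 0.091; N=24 gives T = 0.09942.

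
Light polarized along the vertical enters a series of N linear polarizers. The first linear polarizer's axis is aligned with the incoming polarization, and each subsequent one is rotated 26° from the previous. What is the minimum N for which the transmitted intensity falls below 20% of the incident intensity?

First polarizer is aligned with the polarization: full transmission.
Each further stage multiplies by cos²(26°) = 0.8078.
After N polarizers: T = 0.8078^(N−1). Require T < 0.20 ⇒ N−1 > ln(0.20)/ln(0.8078) = 7.54, so N−1 ≥ 8 and N = 9.
Check: N=9 gives T = 0.1814 < 0.20; N=8 gives T = 0.2245.

N = 9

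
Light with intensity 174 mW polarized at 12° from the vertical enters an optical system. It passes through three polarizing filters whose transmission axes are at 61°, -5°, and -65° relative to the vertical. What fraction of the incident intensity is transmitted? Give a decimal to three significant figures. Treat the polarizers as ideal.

I/I₀ ≈ 0.0178

I₁ = 174 mW · cos²(49°) = 74.89 mW.
I₂ = I₁ · cos²(66°) = 74.89 · 0.1654 = 12.39 mW.
I₃ = I₂ · cos²(60°) = 12.39 · 0.25 = 3.097 mW.
Transmitted fraction = 0.0178.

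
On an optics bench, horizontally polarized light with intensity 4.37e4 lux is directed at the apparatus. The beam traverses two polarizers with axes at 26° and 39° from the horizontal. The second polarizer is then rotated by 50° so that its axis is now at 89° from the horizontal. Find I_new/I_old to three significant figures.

I_new/I_old ≈ 0.217

Before rotation:
I₁ = I₀ cos²(26° − 0°) = I₀ cos²(26°) = 0.8078 I₀.
I₂ = I₁ cos²(39° − 26°) = 0.8078 I₀ · cos²(13°) = 0.767 I₀.
After rotation:
I₁ = I₀ cos²(26° − 0°) = I₀ cos²(26°) = 0.8078 I₀.
I₂ = I₁ cos²(89° − 26°) = 0.8078 I₀ · cos²(63°) = 0.1665 I₀.
Ratio = 0.1665 / 0.767 = 0.2171.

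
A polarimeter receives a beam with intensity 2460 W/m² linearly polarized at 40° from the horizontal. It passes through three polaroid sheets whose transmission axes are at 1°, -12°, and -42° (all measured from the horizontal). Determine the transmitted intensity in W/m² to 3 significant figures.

I₁ = 2460 W/m² · cos²(39°) = 1486 W/m².
I₂ = I₁ · cos²(13°) = 1486 · 0.9494 = 1411 W/m².
I₃ = I₂ · cos²(30°) = 1411 · 0.75 = 1058 W/m².

I ≈ 1060 W/m²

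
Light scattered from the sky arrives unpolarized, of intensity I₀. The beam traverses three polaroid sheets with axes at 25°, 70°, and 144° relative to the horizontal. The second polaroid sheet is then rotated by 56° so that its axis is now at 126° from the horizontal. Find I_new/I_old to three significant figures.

I_new/I_old ≈ 0.867

Before rotation:
Unpolarized light through the first polarizer → I₁ = ½ I₀, now polarized at 25°.
I₂ = I₁ cos²(70° − 25°) = 0.5 I₀ · cos²(45°) = 0.25 I₀.
I₃ = I₂ cos²(144° − 70°) = 0.25 I₀ · cos²(74°) = 0.01899 I₀.
After rotation:
Unpolarized light through the first polarizer → I₁ = ½ I₀, now polarized at 25°.
Angle between axes 1 and 2: 79°. I₂ = 0.5 I₀ · cos²(79°) = 0.0182 I₀.
I₃ = I₂ cos²(144° − 126°) = 0.0182 I₀ · cos²(18°) = 0.01647 I₀.
Ratio = 0.01647 / 0.01899 = 0.8669.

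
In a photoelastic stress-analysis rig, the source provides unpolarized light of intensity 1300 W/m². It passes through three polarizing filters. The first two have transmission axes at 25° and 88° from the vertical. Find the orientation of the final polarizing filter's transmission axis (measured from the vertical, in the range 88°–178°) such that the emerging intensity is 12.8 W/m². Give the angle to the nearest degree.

θ ≈ 160°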